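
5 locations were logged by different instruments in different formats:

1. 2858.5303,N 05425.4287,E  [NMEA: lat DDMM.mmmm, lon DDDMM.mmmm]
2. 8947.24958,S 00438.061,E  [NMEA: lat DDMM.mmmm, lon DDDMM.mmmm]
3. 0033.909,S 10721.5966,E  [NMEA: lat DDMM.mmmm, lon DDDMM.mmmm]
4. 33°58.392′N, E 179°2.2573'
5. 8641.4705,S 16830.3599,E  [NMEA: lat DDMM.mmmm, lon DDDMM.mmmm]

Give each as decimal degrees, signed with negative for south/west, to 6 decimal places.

1. 28.975505, 54.423812
2. -89.787493, 4.634350
3. -0.565150, 107.359943
4. 33.973200, 179.037622
5. -86.691175, 168.505998

Point 1:
  Lat: degrees = first 2 digits = 28, minutes = 58.5303; 28 + 58.5303/60 = 28.9755050
  N ⇒ keep positive
  Lon: split at 3 digits → 054° and 25.4287′; 54 + 25.4287/60 = 54.4238117
  E ⇒ keep positive
Point 2:
  Latitude: degrees = first 2 digits = 89, minutes = 47.24958; 89 + 47.24958/60 = 89.7874930
  S → negative
  Longitude: split at 3 digits → 004° and 38.061′; 4 + 38.061/60 = 4.6343500
  E ⇒ keep positive
Point 3:
  Lat: degrees = first 2 digits = 0, minutes = 33.909; 0 + 33.909/60 = 0.5651500
  hemisphere S, so the sign is −
  Longitude: split at 3 digits → 107° and 21.5966′; 107 + 21.5966/60 = 107.3599433
  E ⇒ keep positive
Point 4:
  φ: 58.392′ = 0.973200°; total 33.9732000
  N ⇒ keep positive
  Lon: 2.2573′ = 0.037622°; total 179.0376217
  E ⇒ keep positive
Point 5:
  φ: split at 2 digits → 86° and 41.4705′; 86 + 41.4705/60 = 86.6911750
  S ⇒ negate
  λ: degrees = first 3 digits = 168, minutes = 30.3599; 168 + 30.3599/60 = 168.5059983
  E ⇒ keep positive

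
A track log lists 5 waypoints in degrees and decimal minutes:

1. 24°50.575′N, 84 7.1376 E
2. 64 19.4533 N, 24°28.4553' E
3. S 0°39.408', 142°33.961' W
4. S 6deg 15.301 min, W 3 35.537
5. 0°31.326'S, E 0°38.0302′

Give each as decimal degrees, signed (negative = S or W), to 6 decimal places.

1. 24.842917, 84.118960
2. 64.324222, 24.474255
3. -0.656800, -142.566017
4. -6.255017, -3.592283
5. -0.522100, 0.633837

Point 1:
  φ: 24 + 50.575/60 = 24.8429167
  N → positive
  λ: 84 + 7.1376/60 = 84.1189600
  E → positive
Point 2:
  Lat: 64 + 19.4533/60 = 64.3242217
  N ⇒ keep positive
  λ: 24 + 28.4553/60 = 24.4742550
  E ⇒ keep positive
Point 3:
  φ: 39.408′ = 0.656800°; total 0.6568000
  S → negative
  Longitude: 142 + 33.961/60 = 142.5660167
  W → negative
Point 4:
  Latitude: 6 + 15.301/60 = 6.2550167
  S ⇒ negate
  Lon: 3 + 35.537/60 = 3.5922833
  W → negative
Point 5:
  Lat: 31.326′ = 0.522100°; total 0.5221000
  S → negative
  Lon: 38.0302′ = 0.633837°; total 0.6338367
  E ⇒ keep positive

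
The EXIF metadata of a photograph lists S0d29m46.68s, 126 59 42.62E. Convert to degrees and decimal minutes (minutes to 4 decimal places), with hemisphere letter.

φ: seconds/60 = 0.77800; minutes = 29 + 0.77800 = 29.778000
Lon: seconds/60 = 0.71033; minutes = 59 + 0.71033 = 59.710333

0° 29.7780′ S, 126° 59.7103′ E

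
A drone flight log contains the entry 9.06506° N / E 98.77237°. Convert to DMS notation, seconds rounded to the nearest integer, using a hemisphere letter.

Latitude: whole degrees 9; 3.90360′ → 3′ and 54.22″
λ: 0.772370° → 46.34220′; 0.34220 × 60 = 20.53″

9°03′54″ N, 98°46′21″ E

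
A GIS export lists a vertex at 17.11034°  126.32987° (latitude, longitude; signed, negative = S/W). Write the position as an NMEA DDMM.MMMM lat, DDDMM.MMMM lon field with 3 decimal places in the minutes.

1706.620,N / 12619.792,E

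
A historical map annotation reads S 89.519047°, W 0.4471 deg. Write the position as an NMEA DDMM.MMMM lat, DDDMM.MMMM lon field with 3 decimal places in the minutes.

8931.143,S / 00026.826,W

Latitude: minutes = (89.519047 − 89) × 60 = 31.14282
Lon: minutes = (0.447100 − 0) × 60 = 26.82600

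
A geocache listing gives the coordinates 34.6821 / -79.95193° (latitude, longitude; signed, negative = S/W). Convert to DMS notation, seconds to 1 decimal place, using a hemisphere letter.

34°40′55.6″ N, 79°57′6.9″ W

φ: whole degrees 34; 40.92600′ → 40′ and 55.560″
Longitude is negative → W; |value| = 79.951930
Lon: 0.951930° → 57.11580′; 0.11580 × 60 = 6.948″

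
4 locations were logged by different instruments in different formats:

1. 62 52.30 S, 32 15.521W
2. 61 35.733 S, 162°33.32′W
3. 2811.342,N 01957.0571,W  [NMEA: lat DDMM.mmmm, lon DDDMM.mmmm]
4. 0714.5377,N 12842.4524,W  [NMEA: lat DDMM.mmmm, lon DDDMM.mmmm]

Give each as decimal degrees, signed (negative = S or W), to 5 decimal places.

Point 1:
  Latitude: 62 + 52.3/60 = 62.871667
  S ⇒ negate
  λ: 32 + 15.521/60 = 32.258683
  hemisphere W, so the sign is −
Point 2:
  Lat: 61 + 35.733/60 = 61.595550
  hemisphere S, so the sign is −
  Lon: 33.32′ = 0.555333°; total 162.555333
  hemisphere W, so the sign is −
Point 3:
  φ: degrees = first 2 digits = 28, minutes = 11.342; 28 + 11.342/60 = 28.189033
  N → positive
  Longitude: split at 3 digits → 019° and 57.0571′; 19 + 57.0571/60 = 19.950952
  W → negative
Point 4:
  Latitude: degrees = first 2 digits = 7, minutes = 14.5377; 7 + 14.5377/60 = 7.242295
  N ⇒ keep positive
  Lon: degrees = first 3 digits = 128, minutes = 42.4524; 128 + 42.4524/60 = 128.707540
  hemisphere W, so the sign is −

1. -62.87167, -32.25868
2. -61.59555, -162.55533
3. 28.18903, -19.95095
4. 7.24230, -128.70754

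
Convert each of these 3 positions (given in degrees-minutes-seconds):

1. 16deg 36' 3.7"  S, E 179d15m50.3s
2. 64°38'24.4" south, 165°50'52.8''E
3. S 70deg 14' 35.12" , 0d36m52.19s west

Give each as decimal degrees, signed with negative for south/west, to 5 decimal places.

Point 1:
  Latitude: 16 + 36/60 + 3.7/3600 = 16.601028
  S → negative
  Lon: 179 + 15/60 + 50.3/3600 = 179.263972
  E → positive
Point 2:
  Lat: 64° + 38/60 + 24.4/3600 = 64 + 0.633333 + 0.006778 = 64.640111
  hemisphere S, so the sign is −
  Longitude: 165° + 50/60 + 52.8/3600 = 165 + 0.833333 + 0.014667 = 165.848000
  E → positive
Point 3:
  φ: 70 + 14/60 + 35.12/3600 = 70.243089
  S ⇒ negate
  Longitude: 0 + 36/60 + 52.19/3600 = 0.614497
  W ⇒ negate

1. -16.60103, 179.26397
2. -64.64011, 165.84800
3. -70.24309, -0.61450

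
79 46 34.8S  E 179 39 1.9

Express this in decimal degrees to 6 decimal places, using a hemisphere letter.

79.776333° S, 179.650528° E

φ: 79 + 46/60 + 34.8/3600 = 79.7763333
Longitude: 179 + 39/60 + 1.9/3600 = 179.6505278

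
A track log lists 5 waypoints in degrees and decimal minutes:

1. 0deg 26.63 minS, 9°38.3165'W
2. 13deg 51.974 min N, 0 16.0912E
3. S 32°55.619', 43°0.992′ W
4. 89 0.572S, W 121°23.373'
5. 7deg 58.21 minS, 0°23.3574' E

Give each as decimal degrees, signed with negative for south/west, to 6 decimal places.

1. -0.443833, -9.638608
2. 13.866233, 0.268187
3. -32.926983, -43.016533
4. -89.009533, -121.389550
5. -7.970167, 0.389290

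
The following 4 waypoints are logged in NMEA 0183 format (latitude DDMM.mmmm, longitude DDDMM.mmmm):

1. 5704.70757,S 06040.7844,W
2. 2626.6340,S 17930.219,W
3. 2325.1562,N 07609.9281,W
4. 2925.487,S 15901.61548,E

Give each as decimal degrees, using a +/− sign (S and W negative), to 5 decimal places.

1. -57.07846, -60.67974
2. -26.44390, -179.50365
3. 23.41927, -76.16547
4. -29.42478, 159.02692

Point 1:
  φ: degrees = first 2 digits = 57, minutes = 4.70757; 57 + 4.70757/60 = 57.078460
  S ⇒ negate
  Longitude: split at 3 digits → 060° and 40.7844′; 60 + 40.7844/60 = 60.679740
  W → negative
Point 2:
  φ: split at 2 digits → 26° and 26.634′; 26 + 26.634/60 = 26.443900
  S → negative
  Lon: split at 3 digits → 179° and 30.219′; 179 + 30.219/60 = 179.503650
  W → negative
Point 3:
  Latitude: degrees = first 2 digits = 23, minutes = 25.1562; 23 + 25.1562/60 = 23.419270
  N → positive
  Longitude: degrees = first 3 digits = 76, minutes = 9.9281; 76 + 9.9281/60 = 76.165468
  W → negative
Point 4:
  Latitude: split at 2 digits → 29° and 25.487′; 29 + 25.487/60 = 29.424783
  S ⇒ negate
  λ: split at 3 digits → 159° and 1.61548′; 159 + 1.61548/60 = 159.026925
  E → positive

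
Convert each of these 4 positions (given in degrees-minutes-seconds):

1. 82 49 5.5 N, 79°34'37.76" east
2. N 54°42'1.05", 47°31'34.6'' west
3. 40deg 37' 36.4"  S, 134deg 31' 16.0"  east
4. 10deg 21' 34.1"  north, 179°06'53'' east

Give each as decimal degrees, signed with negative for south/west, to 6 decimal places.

Point 1:
  φ: 82° + 49/60 + 5.5/3600 = 82 + 0.816667 + 0.001528 = 82.8181944
  N ⇒ keep positive
  Longitude: 34′ + 37.76″ = 34.62933′; 79 + 34.62933/60 = 79.5771556
  E ⇒ keep positive
Point 2:
  φ: 54° + 42/60 + 1.05/3600 = 54 + 0.700000 + 0.000292 = 54.7002917
  N → positive
  Lon: 31′ + 34.6″ = 31.57667′; 47 + 31.57667/60 = 47.5262778
  W → negative
Point 3:
  Lat: 40 + 37/60 + 36.4/3600 = 40.6267778
  S → negative
  Longitude: 31′ + 16″ = 31.26667′; 134 + 31.26667/60 = 134.5211111
  E ⇒ keep positive
Point 4:
  φ: 10° + 21/60 + 34.1/3600 = 10 + 0.350000 + 0.009472 = 10.3594722
  N → positive
  λ: 179° + 6/60 + 53/3600 = 179 + 0.100000 + 0.014722 = 179.1147222
  E → positive

1. 82.818194, 79.577156
2. 54.700292, -47.526278
3. -40.626778, 134.521111
4. 10.359472, 179.114722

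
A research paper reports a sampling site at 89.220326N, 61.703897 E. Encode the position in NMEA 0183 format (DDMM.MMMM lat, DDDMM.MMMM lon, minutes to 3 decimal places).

8913.220,N / 06142.234,E

Latitude: minutes = (89.220326 − 89) × 60 = 13.21956
Longitude: fractional part 0.703897 → 42.23382 minutes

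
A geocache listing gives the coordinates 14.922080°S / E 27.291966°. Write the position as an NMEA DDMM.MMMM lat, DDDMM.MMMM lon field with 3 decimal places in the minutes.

Lat: 14° + 0.922080 × 60 = 14° 55.32480′
λ: fractional part 0.291966 → 17.51796 minutes

1455.325,S / 02717.518,E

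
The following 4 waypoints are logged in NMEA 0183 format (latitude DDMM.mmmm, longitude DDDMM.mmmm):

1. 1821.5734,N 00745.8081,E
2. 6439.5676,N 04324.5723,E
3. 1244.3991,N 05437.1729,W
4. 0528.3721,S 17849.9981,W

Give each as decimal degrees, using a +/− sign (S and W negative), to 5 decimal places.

1. 18.35956, 7.76347
2. 64.65946, 43.40954
3. 12.73999, -54.61955
4. -5.47287, -178.83330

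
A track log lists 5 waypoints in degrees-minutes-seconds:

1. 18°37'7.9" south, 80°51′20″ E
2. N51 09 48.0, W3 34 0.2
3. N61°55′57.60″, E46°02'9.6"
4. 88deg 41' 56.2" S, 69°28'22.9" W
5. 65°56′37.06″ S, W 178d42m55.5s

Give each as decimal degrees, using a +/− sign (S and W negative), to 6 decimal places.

Point 1:
  Latitude: 37′ + 7.9″ = 37.13167′; 18 + 37.13167/60 = 18.6188611
  S ⇒ negate
  Longitude: 51′ + 20″ = 51.33333′; 80 + 51.33333/60 = 80.8555556
  E → positive
Point 2:
  Latitude: 51° + 9/60 + 48/3600 = 51 + 0.150000 + 0.013333 = 51.1633333
  N ⇒ keep positive
  Longitude: 3° + 34/60 + 0.2/3600 = 3 + 0.566667 + 0.000056 = 3.5667222
  W ⇒ negate
Point 3:
  Lat: 61 + 55/60 + 57.6/3600 = 61.9326667
  N ⇒ keep positive
  Lon: 46 + 2/60 + 9.6/3600 = 46.0360000
  E → positive
Point 4:
  φ: 41′ + 56.2″ = 41.93667′; 88 + 41.93667/60 = 88.6989444
  S → negative
  Longitude: 69 + 28/60 + 22.9/3600 = 69.4730278
  W ⇒ negate
Point 5:
  Lat: 65° + 56/60 + 37.06/3600 = 65 + 0.933333 + 0.010294 = 65.9436278
  hemisphere S, so the sign is −
  Lon: 178 + 42/60 + 55.5/3600 = 178.7154167
  hemisphere W, so the sign is −

1. -18.618861, 80.855556
2. 51.163333, -3.566722
3. 61.932667, 46.036000
4. -88.698944, -69.473028
5. -65.943628, -178.715417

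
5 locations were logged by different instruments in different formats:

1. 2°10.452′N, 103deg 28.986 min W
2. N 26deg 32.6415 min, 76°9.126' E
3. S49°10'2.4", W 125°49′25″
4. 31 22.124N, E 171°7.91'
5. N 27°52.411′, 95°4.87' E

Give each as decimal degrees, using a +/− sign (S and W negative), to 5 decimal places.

Point 1:
  Latitude: 10.452′ = 0.174200°; total 2.174200
  N → positive
  λ: 28.986′ = 0.483100°; total 103.483100
  W ⇒ negate
Point 2:
  Lat: 26 + 32.6415/60 = 26.544025
  N → positive
  Longitude: 76 + 9.126/60 = 76.152100
  E ⇒ keep positive
Point 3:
  Lat: 49 + 10/60 + 2.4/3600 = 49.167333
  S → negative
  λ: 125° + 49/60 + 25/3600 = 125 + 0.816667 + 0.006944 = 125.823611
  W → negative
Point 4:
  Lat: 22.124′ = 0.368733°; total 31.368733
  N → positive
  λ: 171 + 7.91/60 = 171.131833
  E ⇒ keep positive
Point 5:
  Latitude: 27 + 52.411/60 = 27.873517
  N ⇒ keep positive
  λ: 4.87′ = 0.081167°; total 95.081167
  E ⇒ keep positive

1. 2.17420, -103.48310
2. 26.54403, 76.15210
3. -49.16733, -125.82361
4. 31.36873, 171.13183
5. 27.87352, 95.08117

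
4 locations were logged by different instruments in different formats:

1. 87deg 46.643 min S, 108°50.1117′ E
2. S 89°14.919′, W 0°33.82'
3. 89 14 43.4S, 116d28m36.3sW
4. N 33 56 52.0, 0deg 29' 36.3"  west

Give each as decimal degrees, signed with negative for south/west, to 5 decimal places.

Point 1:
  Latitude: 46.643′ = 0.777383°; total 87.777383
  S → negative
  Lon: 50.1117′ = 0.835195°; total 108.835195
  E → positive
Point 2:
  φ: 89 + 14.919/60 = 89.248650
  S → negative
  λ: 33.82′ = 0.563667°; total 0.563667
  hemisphere W, so the sign is −
Point 3:
  Lat: 89° + 14/60 + 43.4/3600 = 89 + 0.233333 + 0.012056 = 89.245389
  S ⇒ negate
  Lon: 116° + 28/60 + 36.3/3600 = 116 + 0.466667 + 0.010083 = 116.476750
  hemisphere W, so the sign is −
Point 4:
  Latitude: 56′ + 52″ = 56.86667′; 33 + 56.86667/60 = 33.947778
  N ⇒ keep positive
  Lon: 0 + 29/60 + 36.3/3600 = 0.493417
  W ⇒ negate

1. -87.77738, 108.83520
2. -89.24865, -0.56367
3. -89.24539, -116.47675
4. 33.94778, -0.49342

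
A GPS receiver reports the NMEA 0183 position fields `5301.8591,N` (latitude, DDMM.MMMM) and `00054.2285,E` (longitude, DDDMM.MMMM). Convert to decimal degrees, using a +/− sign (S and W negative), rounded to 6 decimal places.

φ: split at 2 digits → 53° and 1.8591′; 53 + 1.8591/60 = 53.0309850
N → positive
Longitude: degrees = first 3 digits = 0, minutes = 54.2285; 0 + 54.2285/60 = 0.9038083
E ⇒ keep positive

53.030985, 0.903808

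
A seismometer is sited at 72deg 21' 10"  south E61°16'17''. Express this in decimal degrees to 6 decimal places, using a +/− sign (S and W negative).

Lat: 21′ + 10″ = 21.16667′; 72 + 21.16667/60 = 72.3527778
S ⇒ negate
λ: 61° + 16/60 + 17/3600 = 61 + 0.266667 + 0.004722 = 61.2713889
E ⇒ keep positive

-72.352778, 61.271389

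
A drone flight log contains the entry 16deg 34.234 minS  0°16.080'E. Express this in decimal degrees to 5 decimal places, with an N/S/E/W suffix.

Lat: 16 + 34.234/60 = 16.570567
λ: 0 + 16.08/60 = 0.268000

16.57057° S, 0.26800° E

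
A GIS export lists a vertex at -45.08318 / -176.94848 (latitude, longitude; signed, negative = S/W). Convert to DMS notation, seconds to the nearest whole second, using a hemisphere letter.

45°04′59″ S, 176°56′55″ W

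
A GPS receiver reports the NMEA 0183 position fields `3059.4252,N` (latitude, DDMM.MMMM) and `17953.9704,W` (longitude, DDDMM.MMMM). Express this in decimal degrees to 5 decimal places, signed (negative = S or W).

30.99042, -179.89951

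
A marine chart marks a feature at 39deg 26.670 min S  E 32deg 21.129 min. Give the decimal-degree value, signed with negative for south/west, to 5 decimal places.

-39.44450, 32.35215

φ: 39 + 26.67/60 = 39.444500
S ⇒ negate
λ: 32 + 21.129/60 = 32.352150
E → positive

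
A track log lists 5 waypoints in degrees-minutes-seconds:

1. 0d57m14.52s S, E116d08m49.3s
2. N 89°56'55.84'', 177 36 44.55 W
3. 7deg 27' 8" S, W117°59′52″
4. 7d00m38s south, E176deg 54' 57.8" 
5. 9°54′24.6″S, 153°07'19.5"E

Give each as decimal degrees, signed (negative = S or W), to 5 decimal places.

1. -0.95403, 116.14703
2. 89.94884, -177.61238
3. -7.45222, -117.99778
4. -7.01056, 176.91606
5. -9.90683, 153.12208

Point 1:
  φ: 0 + 57/60 + 14.52/3600 = 0.954033
  S → negative
  Longitude: 116 + 8/60 + 49.3/3600 = 116.147028
  E ⇒ keep positive
Point 2:
  Lat: 89° + 56/60 + 55.84/3600 = 89 + 0.933333 + 0.015511 = 89.948844
  N ⇒ keep positive
  λ: 36′ + 44.55″ = 36.74250′; 177 + 36.74250/60 = 177.612375
  W ⇒ negate
Point 3:
  Lat: 7° + 27/60 + 8/3600 = 7 + 0.450000 + 0.002222 = 7.452222
  S → negative
  λ: 117 + 59/60 + 52/3600 = 117.997778
  W ⇒ negate
Point 4:
  Latitude: 7° + 0/60 + 38/3600 = 7 + 0.000000 + 0.010556 = 7.010556
  hemisphere S, so the sign is −
  Lon: 176 + 54/60 + 57.8/3600 = 176.916056
  E → positive
Point 5:
  φ: 54′ + 24.6″ = 54.41000′; 9 + 54.41000/60 = 9.906833
  S ⇒ negate
  Longitude: 153° + 7/60 + 19.5/3600 = 153 + 0.116667 + 0.005417 = 153.122083
  E → positive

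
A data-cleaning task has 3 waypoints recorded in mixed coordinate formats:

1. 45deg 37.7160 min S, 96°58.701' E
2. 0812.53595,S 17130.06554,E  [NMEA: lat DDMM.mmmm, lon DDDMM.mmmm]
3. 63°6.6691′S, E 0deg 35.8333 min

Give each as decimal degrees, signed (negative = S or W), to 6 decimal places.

1. -45.628600, 96.978350
2. -8.208933, 171.501092
3. -63.111152, 0.597222

Point 1:
  φ: 45 + 37.716/60 = 45.6286000
  hemisphere S, so the sign is −
  Longitude: 96 + 58.701/60 = 96.9783500
  E → positive
Point 2:
  φ: degrees = first 2 digits = 8, minutes = 12.53595; 8 + 12.53595/60 = 8.2089325
  hemisphere S, so the sign is −
  λ: degrees = first 3 digits = 171, minutes = 30.06554; 171 + 30.06554/60 = 171.5010923
  E → positive
Point 3:
  Latitude: 63 + 6.6691/60 = 63.1111517
  S → negative
  Longitude: 0 + 35.8333/60 = 0.5972217
  E → positive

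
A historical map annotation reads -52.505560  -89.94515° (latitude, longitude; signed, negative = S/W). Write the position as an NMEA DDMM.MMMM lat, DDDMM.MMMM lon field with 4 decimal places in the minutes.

Latitude is negative → S; |value| = 52.505560
Lat: fractional part 0.505560 → 30.333600 minutes
Longitude is negative → W; |value| = 89.945150
Lon: fractional part 0.945150 → 56.709000 minutes

5230.3336,S / 08956.7090,W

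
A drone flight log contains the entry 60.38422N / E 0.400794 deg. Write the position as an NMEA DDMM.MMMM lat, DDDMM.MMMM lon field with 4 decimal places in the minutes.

Lat: 60° + 0.384220 × 60 = 60° 23.053200′
Longitude: 0° + 0.400794 × 60 = 0° 24.047640′

6023.0532,N / 00024.0476,E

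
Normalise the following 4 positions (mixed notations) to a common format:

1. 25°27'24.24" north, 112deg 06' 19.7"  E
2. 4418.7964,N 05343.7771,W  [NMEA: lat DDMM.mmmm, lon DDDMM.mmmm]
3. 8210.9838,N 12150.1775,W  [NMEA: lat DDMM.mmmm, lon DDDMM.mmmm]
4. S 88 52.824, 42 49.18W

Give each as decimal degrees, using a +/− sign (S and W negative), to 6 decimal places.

1. 25.456733, 112.105472
2. 44.313273, -53.729618
3. 82.183063, -121.836292
4. -88.880400, -42.819667

Point 1:
  Lat: 27′ + 24.24″ = 27.40400′; 25 + 27.40400/60 = 25.4567333
  N → positive
  Longitude: 6′ + 19.7″ = 6.32833′; 112 + 6.32833/60 = 112.1054722
  E → positive
Point 2:
  Lat: split at 2 digits → 44° and 18.7964′; 44 + 18.7964/60 = 44.3132733
  N → positive
  Longitude: split at 3 digits → 053° and 43.7771′; 53 + 43.7771/60 = 53.7296183
  W → negative
Point 3:
  Latitude: degrees = first 2 digits = 82, minutes = 10.9838; 82 + 10.9838/60 = 82.1830633
  N → positive
  Longitude: degrees = first 3 digits = 121, minutes = 50.1775; 121 + 50.1775/60 = 121.8362917
  W ⇒ negate
Point 4:
  φ: 52.824′ = 0.880400°; total 88.8804000
  S → negative
  Lon: 49.18′ = 0.819667°; total 42.8196667
  W ⇒ negate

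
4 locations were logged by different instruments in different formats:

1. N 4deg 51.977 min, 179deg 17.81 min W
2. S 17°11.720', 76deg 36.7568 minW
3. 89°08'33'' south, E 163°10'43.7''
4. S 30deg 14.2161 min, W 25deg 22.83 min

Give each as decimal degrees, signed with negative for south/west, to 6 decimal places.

1. 4.866283, -179.296833
2. -17.195333, -76.612613
3. -89.142500, 163.178806
4. -30.236935, -25.380500

Point 1:
  φ: 51.977′ = 0.866283°; total 4.8662833
  N ⇒ keep positive
  λ: 179 + 17.81/60 = 179.2968333
  W ⇒ negate
Point 2:
  φ: 17 + 11.72/60 = 17.1953333
  S ⇒ negate
  Lon: 36.7568′ = 0.612613°; total 76.6126133
  W ⇒ negate
Point 3:
  Lat: 89 + 8/60 + 33/3600 = 89.1425000
  hemisphere S, so the sign is −
  Longitude: 163° + 10/60 + 43.7/3600 = 163 + 0.166667 + 0.012139 = 163.1788056
  E → positive
Point 4:
  Lat: 14.2161′ = 0.236935°; total 30.2369350
  S ⇒ negate
  Lon: 22.83′ = 0.380500°; total 25.3805000
  W ⇒ negate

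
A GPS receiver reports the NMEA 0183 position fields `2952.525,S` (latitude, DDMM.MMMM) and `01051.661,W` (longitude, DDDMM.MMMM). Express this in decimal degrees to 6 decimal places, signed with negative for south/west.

Latitude: split at 2 digits → 29° and 52.525′; 29 + 52.525/60 = 29.8754167
S → negative
Lon: split at 3 digits → 010° and 51.661′; 10 + 51.661/60 = 10.8610167
W → negative

-29.875417, -10.861017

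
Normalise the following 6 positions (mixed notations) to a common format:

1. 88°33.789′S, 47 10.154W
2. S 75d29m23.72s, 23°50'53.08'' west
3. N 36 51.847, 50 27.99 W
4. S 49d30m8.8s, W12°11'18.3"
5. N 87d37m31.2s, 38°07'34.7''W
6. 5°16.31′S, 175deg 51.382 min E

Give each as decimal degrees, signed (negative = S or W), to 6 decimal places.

Point 1:
  φ: 33.789′ = 0.563150°; total 88.5631500
  hemisphere S, so the sign is −
  Longitude: 10.154′ = 0.169233°; total 47.1692333
  W → negative
Point 2:
  Lat: 75 + 29/60 + 23.72/3600 = 75.4899222
  S → negative
  Longitude: 23° + 50/60 + 53.08/3600 = 23 + 0.833333 + 0.014744 = 23.8480778
  W → negative
Point 3:
  Latitude: 51.847′ = 0.864117°; total 36.8641167
  N → positive
  Lon: 50 + 27.99/60 = 50.4665000
  W ⇒ negate
Point 4:
  Latitude: 49° + 30/60 + 8.8/3600 = 49 + 0.500000 + 0.002444 = 49.5024444
  hemisphere S, so the sign is −
  Lon: 11′ + 18.3″ = 11.30500′; 12 + 11.30500/60 = 12.1884167
  W → negative
Point 5:
  φ: 87 + 37/60 + 31.2/3600 = 87.6253333
  N ⇒ keep positive
  Lon: 7′ + 34.7″ = 7.57833′; 38 + 7.57833/60 = 38.1263056
  W ⇒ negate
Point 6:
  Latitude: 16.31′ = 0.271833°; total 5.2718333
  S → negative
  λ: 51.382′ = 0.856367°; total 175.8563667
  E → positive

1. -88.563150, -47.169233
2. -75.489922, -23.848078
3. 36.864117, -50.466500
4. -49.502444, -12.188417
5. 87.625333, -38.126306
6. -5.271833, 175.856367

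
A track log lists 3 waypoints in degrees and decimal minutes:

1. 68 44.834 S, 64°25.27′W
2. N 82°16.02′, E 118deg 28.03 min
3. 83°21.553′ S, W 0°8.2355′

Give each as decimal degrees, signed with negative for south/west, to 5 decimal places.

Point 1:
  Lat: 44.834′ = 0.747233°; total 68.747233
  S → negative
  Lon: 64 + 25.27/60 = 64.421167
  W ⇒ negate
Point 2:
  Latitude: 16.02′ = 0.267000°; total 82.267000
  N ⇒ keep positive
  Lon: 118 + 28.03/60 = 118.467167
  E → positive
Point 3:
  φ: 83 + 21.553/60 = 83.359217
  hemisphere S, so the sign is −
  Longitude: 8.2355′ = 0.137258°; total 0.137258
  hemisphere W, so the sign is −

1. -68.74723, -64.42117
2. 82.26700, 118.46717
3. -83.35922, -0.13726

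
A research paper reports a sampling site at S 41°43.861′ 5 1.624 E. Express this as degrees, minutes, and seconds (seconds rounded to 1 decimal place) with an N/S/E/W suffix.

Lat: fractional minutes 0.86100 × 60 = 51.660″
λ: fractional minutes 0.62400 × 60 = 37.440″

41°43′51.7″ S, 5°01′37.4″ E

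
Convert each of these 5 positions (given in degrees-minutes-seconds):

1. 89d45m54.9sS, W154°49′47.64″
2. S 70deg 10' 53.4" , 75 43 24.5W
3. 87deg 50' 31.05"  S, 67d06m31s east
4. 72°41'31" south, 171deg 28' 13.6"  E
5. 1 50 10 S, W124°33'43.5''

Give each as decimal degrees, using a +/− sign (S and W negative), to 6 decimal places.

Point 1:
  φ: 89° + 45/60 + 54.9/3600 = 89 + 0.750000 + 0.015250 = 89.7652500
  hemisphere S, so the sign is −
  Longitude: 154° + 49/60 + 47.64/3600 = 154 + 0.816667 + 0.013233 = 154.8299000
  W ⇒ negate
Point 2:
  φ: 10′ + 53.4″ = 10.89000′; 70 + 10.89000/60 = 70.1815000
  S → negative
  Longitude: 75 + 43/60 + 24.5/3600 = 75.7234722
  W → negative
Point 3:
  φ: 87 + 50/60 + 31.05/3600 = 87.8419583
  S → negative
  Longitude: 6′ + 31″ = 6.51667′; 67 + 6.51667/60 = 67.1086111
  E → positive
Point 4:
  Latitude: 41′ + 31″ = 41.51667′; 72 + 41.51667/60 = 72.6919444
  S → negative
  Lon: 28′ + 13.6″ = 28.22667′; 171 + 28.22667/60 = 171.4704444
  E ⇒ keep positive
Point 5:
  φ: 1 + 50/60 + 10/3600 = 1.8361111
  S → negative
  λ: 33′ + 43.5″ = 33.72500′; 124 + 33.72500/60 = 124.5620833
  hemisphere W, so the sign is −

1. -89.765250, -154.829900
2. -70.181500, -75.723472
3. -87.841958, 67.108611
4. -72.691944, 171.470444
5. -1.836111, -124.562083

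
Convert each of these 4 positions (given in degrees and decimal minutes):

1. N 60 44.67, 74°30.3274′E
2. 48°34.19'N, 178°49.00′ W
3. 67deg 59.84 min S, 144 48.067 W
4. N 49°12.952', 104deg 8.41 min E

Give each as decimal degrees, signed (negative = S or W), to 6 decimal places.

Point 1:
  Latitude: 44.67′ = 0.744500°; total 60.7445000
  N ⇒ keep positive
  λ: 74 + 30.3274/60 = 74.5054567
  E → positive
Point 2:
  φ: 34.19′ = 0.569833°; total 48.5698333
  N ⇒ keep positive
  λ: 178 + 49/60 = 178.8166667
  hemisphere W, so the sign is −
Point 3:
  Lat: 59.84′ = 0.997333°; total 67.9973333
  S ⇒ negate
  λ: 48.067′ = 0.801117°; total 144.8011167
  W ⇒ negate
Point 4:
  Latitude: 49 + 12.952/60 = 49.2158667
  N ⇒ keep positive
  Longitude: 8.41′ = 0.140167°; total 104.1401667
  E ⇒ keep positive

1. 60.744500, 74.505457
2. 48.569833, -178.816667
3. -67.997333, -144.801117
4. 49.215867, 104.140167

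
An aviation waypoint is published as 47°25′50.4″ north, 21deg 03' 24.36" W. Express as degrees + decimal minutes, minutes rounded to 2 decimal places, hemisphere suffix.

47° 25.84′ N, 21° 3.41′ W

Latitude: 25 + 50.4/60 = 25.8400′
Lon: 3 + 24.36/60 = 3.4060′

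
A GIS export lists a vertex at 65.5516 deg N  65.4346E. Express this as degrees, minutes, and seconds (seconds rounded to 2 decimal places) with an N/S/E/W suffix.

65°33′5.76″ N, 65°26′4.56″ E

φ: 0.551600° → 33.09600′; 0.09600 × 60 = 5.7600″
Longitude: 0.434600 × 60 = 26.07600′ → 26′, remainder × 60 = 4.5600″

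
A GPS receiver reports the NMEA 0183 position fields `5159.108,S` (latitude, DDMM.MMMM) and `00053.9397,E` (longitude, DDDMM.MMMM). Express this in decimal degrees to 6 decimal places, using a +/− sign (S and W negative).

Lat: degrees = first 2 digits = 51, minutes = 59.108; 51 + 59.108/60 = 51.9851333
S → negative
λ: degrees = first 3 digits = 0, minutes = 53.9397; 0 + 53.9397/60 = 0.8989950
E → positive

-51.985133, 0.898995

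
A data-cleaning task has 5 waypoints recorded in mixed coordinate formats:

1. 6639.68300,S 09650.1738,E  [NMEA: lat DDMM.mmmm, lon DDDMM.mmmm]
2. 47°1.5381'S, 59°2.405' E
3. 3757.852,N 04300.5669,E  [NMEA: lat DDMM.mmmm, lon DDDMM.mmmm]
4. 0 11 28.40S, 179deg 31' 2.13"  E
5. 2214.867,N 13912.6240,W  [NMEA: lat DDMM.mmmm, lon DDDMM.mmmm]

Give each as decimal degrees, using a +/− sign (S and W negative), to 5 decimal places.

1. -66.66138, 96.83623
2. -47.02564, 59.04008
3. 37.96420, 43.00945
4. -0.19122, 179.51726
5. 22.24778, -139.21040

Point 1:
  Latitude: split at 2 digits → 66° and 39.683′; 66 + 39.683/60 = 66.661383
  S → negative
  Lon: split at 3 digits → 096° and 50.1738′; 96 + 50.1738/60 = 96.836230
  E ⇒ keep positive
Point 2:
  φ: 47 + 1.5381/60 = 47.025635
  S ⇒ negate
  λ: 2.405′ = 0.040083°; total 59.040083
  E ⇒ keep positive
Point 3:
  Lat: split at 2 digits → 37° and 57.852′; 37 + 57.852/60 = 37.964200
  N ⇒ keep positive
  Lon: split at 3 digits → 043° and 0.5669′; 43 + 0.5669/60 = 43.009448
  E ⇒ keep positive
Point 4:
  Latitude: 0° + 11/60 + 28.4/3600 = 0 + 0.183333 + 0.007889 = 0.191222
  S ⇒ negate
  λ: 179 + 31/60 + 2.13/3600 = 179.517258
  E → positive
Point 5:
  Latitude: degrees = first 2 digits = 22, minutes = 14.867; 22 + 14.867/60 = 22.247783
  N ⇒ keep positive
  Longitude: degrees = first 3 digits = 139, minutes = 12.624; 139 + 12.624/60 = 139.210400
  hemisphere W, so the sign is −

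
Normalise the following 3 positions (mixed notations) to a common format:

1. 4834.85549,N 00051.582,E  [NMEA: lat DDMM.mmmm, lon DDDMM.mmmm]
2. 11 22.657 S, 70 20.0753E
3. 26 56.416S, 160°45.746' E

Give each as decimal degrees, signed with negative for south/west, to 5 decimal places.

Point 1:
  Lat: split at 2 digits → 48° and 34.85549′; 48 + 34.85549/60 = 48.580925
  N → positive
  λ: split at 3 digits → 000° and 51.582′; 0 + 51.582/60 = 0.859700
  E ⇒ keep positive
Point 2:
  Latitude: 22.657′ = 0.377617°; total 11.377617
  hemisphere S, so the sign is −
  Longitude: 70 + 20.0753/60 = 70.334588
  E ⇒ keep positive
Point 3:
  Latitude: 56.416′ = 0.940267°; total 26.940267
  S → negative
  λ: 160 + 45.746/60 = 160.762433
  E ⇒ keep positive

1. 48.58092, 0.85970
2. -11.37762, 70.33459
3. -26.94027, 160.76243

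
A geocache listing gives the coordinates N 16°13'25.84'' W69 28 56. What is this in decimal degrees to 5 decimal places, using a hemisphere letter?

16.22384° N, 69.48222° W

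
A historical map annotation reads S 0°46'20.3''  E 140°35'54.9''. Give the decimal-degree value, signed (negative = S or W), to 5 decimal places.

φ: 0 + 46/60 + 20.3/3600 = 0.772306
hemisphere S, so the sign is −
Longitude: 140 + 35/60 + 54.9/3600 = 140.598583
E → positive

-0.77231, 140.59858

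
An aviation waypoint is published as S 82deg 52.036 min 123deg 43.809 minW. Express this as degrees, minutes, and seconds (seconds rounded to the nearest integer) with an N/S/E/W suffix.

φ: 52.03600′ → 52′ and 0.03600 × 60 = 2.16″
Longitude: 43.80900′ → 43′ and 0.80900 × 60 = 48.54″

82°52′2″ S, 123°43′49″ W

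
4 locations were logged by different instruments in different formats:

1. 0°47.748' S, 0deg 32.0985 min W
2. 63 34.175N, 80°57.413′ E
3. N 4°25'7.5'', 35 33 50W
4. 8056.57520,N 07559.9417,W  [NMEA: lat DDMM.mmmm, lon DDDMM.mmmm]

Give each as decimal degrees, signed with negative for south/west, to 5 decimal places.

Point 1:
  Latitude: 47.748′ = 0.795800°; total 0.795800
  S ⇒ negate
  λ: 32.0985′ = 0.534975°; total 0.534975
  W ⇒ negate
Point 2:
  φ: 34.175′ = 0.569583°; total 63.569583
  N → positive
  Lon: 57.413′ = 0.956883°; total 80.956883
  E → positive
Point 3:
  Latitude: 25′ + 7.5″ = 25.12500′; 4 + 25.12500/60 = 4.418750
  N → positive
  Lon: 35° + 33/60 + 50/3600 = 35 + 0.550000 + 0.013889 = 35.563889
  W → negative
Point 4:
  Lat: degrees = first 2 digits = 80, minutes = 56.5752; 80 + 56.5752/60 = 80.942920
  N → positive
  Longitude: split at 3 digits → 075° and 59.9417′; 75 + 59.9417/60 = 75.999028
  hemisphere W, so the sign is −

1. -0.79580, -0.53498
2. 63.56958, 80.95688
3. 4.41875, -35.56389
4. 80.94292, -75.99903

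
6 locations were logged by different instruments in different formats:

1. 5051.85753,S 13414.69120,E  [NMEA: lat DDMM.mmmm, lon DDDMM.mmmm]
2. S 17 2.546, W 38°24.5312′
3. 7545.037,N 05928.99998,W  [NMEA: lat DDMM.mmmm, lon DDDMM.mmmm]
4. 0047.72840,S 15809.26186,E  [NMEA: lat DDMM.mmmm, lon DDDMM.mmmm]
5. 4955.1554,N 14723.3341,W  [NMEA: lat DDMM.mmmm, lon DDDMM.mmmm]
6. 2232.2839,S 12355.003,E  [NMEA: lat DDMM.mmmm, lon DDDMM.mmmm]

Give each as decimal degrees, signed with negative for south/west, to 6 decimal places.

Point 1:
  Lat: split at 2 digits → 50° and 51.85753′; 50 + 51.85753/60 = 50.8642922
  S ⇒ negate
  Lon: degrees = first 3 digits = 134, minutes = 14.6912; 134 + 14.6912/60 = 134.2448533
  E ⇒ keep positive
Point 2:
  Latitude: 17 + 2.546/60 = 17.0424333
  hemisphere S, so the sign is −
  λ: 38 + 24.5312/60 = 38.4088533
  W → negative
Point 3:
  Latitude: split at 2 digits → 75° and 45.037′; 75 + 45.037/60 = 75.7506167
  N ⇒ keep positive
  Lon: split at 3 digits → 059° and 28.99998′; 59 + 28.99998/60 = 59.4833330
  hemisphere W, so the sign is −
Point 4:
  Lat: degrees = first 2 digits = 0, minutes = 47.7284; 0 + 47.7284/60 = 0.7954733
  S → negative
  Longitude: split at 3 digits → 158° and 9.26186′; 158 + 9.26186/60 = 158.1543643
  E ⇒ keep positive
Point 5:
  φ: split at 2 digits → 49° and 55.1554′; 49 + 55.1554/60 = 49.9192567
  N ⇒ keep positive
  λ: degrees = first 3 digits = 147, minutes = 23.3341; 147 + 23.3341/60 = 147.3889017
  hemisphere W, so the sign is −
Point 6:
  Lat: split at 2 digits → 22° and 32.2839′; 22 + 32.2839/60 = 22.5380650
  S ⇒ negate
  Lon: degrees = first 3 digits = 123, minutes = 55.003; 123 + 55.003/60 = 123.9167167
  E → positive

1. -50.864292, 134.244853
2. -17.042433, -38.408853
3. 75.750617, -59.483333
4. -0.795473, 158.154364
5. 49.919257, -147.388902
6. -22.538065, 123.916717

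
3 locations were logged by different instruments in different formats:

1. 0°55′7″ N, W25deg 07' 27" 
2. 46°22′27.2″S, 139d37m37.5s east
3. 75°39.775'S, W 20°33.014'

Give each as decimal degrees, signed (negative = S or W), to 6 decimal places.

Point 1:
  Latitude: 0 + 55/60 + 7/3600 = 0.9186111
  N ⇒ keep positive
  Lon: 25 + 7/60 + 27/3600 = 25.1241667
  W → negative
Point 2:
  Latitude: 46° + 22/60 + 27.2/3600 = 46 + 0.366667 + 0.007556 = 46.3742222
  S → negative
  λ: 139 + 37/60 + 37.5/3600 = 139.6270833
  E ⇒ keep positive
Point 3:
  φ: 39.775′ = 0.662917°; total 75.6629167
  S → negative
  Longitude: 20 + 33.014/60 = 20.5502333
  W ⇒ negate

1. 0.918611, -25.124167
2. -46.374222, 139.627083
3. -75.662917, -20.550233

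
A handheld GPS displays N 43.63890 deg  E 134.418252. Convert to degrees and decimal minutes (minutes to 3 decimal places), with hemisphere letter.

φ: fractional part 0.638900 → 38.33400 minutes
Longitude: minutes = (134.418252 − 134) × 60 = 25.09512

43° 38.334′ N, 134° 25.095′ E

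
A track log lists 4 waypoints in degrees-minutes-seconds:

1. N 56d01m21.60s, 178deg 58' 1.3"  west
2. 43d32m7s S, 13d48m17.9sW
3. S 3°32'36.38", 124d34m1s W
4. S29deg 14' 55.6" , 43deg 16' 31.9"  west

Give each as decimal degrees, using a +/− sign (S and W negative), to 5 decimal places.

1. 56.02267, -178.96703
2. -43.53528, -13.80497
3. -3.54344, -124.56694
4. -29.24878, -43.27553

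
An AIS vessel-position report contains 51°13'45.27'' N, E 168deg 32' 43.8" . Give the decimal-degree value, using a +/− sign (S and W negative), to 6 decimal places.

Lat: 13′ + 45.27″ = 13.75450′; 51 + 13.75450/60 = 51.2292417
N → positive
Lon: 32′ + 43.8″ = 32.73000′; 168 + 32.73000/60 = 168.5455000
E → positive

51.229242, 168.545500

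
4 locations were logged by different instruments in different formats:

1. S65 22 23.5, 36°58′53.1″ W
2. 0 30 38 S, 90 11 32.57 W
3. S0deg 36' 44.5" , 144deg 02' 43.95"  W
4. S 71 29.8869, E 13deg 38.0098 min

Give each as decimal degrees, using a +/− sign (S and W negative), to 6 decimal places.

1. -65.373194, -36.981417
2. -0.510556, -90.192381
3. -0.612361, -144.045542
4. -71.498115, 13.633497

Point 1:
  φ: 65° + 22/60 + 23.5/3600 = 65 + 0.366667 + 0.006528 = 65.3731944
  hemisphere S, so the sign is −
  Longitude: 36 + 58/60 + 53.1/3600 = 36.9814167
  W ⇒ negate
Point 2:
  Latitude: 30′ + 38″ = 30.63333′; 0 + 30.63333/60 = 0.5105556
  hemisphere S, so the sign is −
  Longitude: 11′ + 32.57″ = 11.54283′; 90 + 11.54283/60 = 90.1923806
  W ⇒ negate
Point 3:
  Latitude: 36′ + 44.5″ = 36.74167′; 0 + 36.74167/60 = 0.6123611
  S → negative
  λ: 144° + 2/60 + 43.95/3600 = 144 + 0.033333 + 0.012208 = 144.0455417
  hemisphere W, so the sign is −
Point 4:
  φ: 29.8869′ = 0.498115°; total 71.4981150
  S → negative
  Lon: 38.0098′ = 0.633497°; total 13.6334967
  E → positive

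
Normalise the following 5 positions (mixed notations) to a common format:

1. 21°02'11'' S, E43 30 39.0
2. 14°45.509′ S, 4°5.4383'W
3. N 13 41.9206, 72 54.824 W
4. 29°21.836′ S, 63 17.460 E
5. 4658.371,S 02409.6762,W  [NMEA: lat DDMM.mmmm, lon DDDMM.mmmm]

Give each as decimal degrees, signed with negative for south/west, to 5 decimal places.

1. -21.03639, 43.51083
2. -14.75848, -4.09064
3. 13.69868, -72.91373
4. -29.36393, 63.29100
5. -46.97285, -24.16127

Point 1:
  Lat: 21 + 2/60 + 11/3600 = 21.036389
  S → negative
  Longitude: 43 + 30/60 + 39/3600 = 43.510833
  E ⇒ keep positive
Point 2:
  Latitude: 45.509′ = 0.758483°; total 14.758483
  S → negative
  λ: 5.4383′ = 0.090638°; total 4.090638
  hemisphere W, so the sign is −
Point 3:
  Latitude: 41.9206′ = 0.698677°; total 13.698677
  N ⇒ keep positive
  λ: 54.824′ = 0.913733°; total 72.913733
  hemisphere W, so the sign is −
Point 4:
  φ: 29 + 21.836/60 = 29.363933
  S → negative
  Lon: 17.46′ = 0.291000°; total 63.291000
  E ⇒ keep positive
Point 5:
  Lat: degrees = first 2 digits = 46, minutes = 58.371; 46 + 58.371/60 = 46.972850
  hemisphere S, so the sign is −
  Longitude: split at 3 digits → 024° and 9.6762′; 24 + 9.6762/60 = 24.161270
  hemisphere W, so the sign is −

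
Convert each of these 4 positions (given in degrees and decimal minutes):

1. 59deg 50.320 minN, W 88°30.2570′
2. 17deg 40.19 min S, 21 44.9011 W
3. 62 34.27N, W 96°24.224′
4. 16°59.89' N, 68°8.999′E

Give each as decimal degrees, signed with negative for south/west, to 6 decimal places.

1. 59.838667, -88.504283
2. -17.669833, -21.748352
3. 62.571167, -96.403733
4. 16.998167, 68.149983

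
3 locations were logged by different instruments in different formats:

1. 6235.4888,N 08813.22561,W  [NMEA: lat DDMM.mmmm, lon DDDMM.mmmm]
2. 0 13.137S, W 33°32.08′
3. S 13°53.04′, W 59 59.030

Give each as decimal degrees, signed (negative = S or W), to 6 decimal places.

Point 1:
  Lat: degrees = first 2 digits = 62, minutes = 35.4888; 62 + 35.4888/60 = 62.5914800
  N ⇒ keep positive
  λ: split at 3 digits → 088° and 13.22561′; 88 + 13.22561/60 = 88.2204268
  W ⇒ negate
Point 2:
  Latitude: 13.137′ = 0.218950°; total 0.2189500
  S ⇒ negate
  Lon: 33 + 32.08/60 = 33.5346667
  hemisphere W, so the sign is −
Point 3:
  φ: 53.04′ = 0.884000°; total 13.8840000
  S → negative
  Lon: 59 + 59.03/60 = 59.9838333
  W → negative

1. 62.591480, -88.220427
2. -0.218950, -33.534667
3. -13.884000, -59.983833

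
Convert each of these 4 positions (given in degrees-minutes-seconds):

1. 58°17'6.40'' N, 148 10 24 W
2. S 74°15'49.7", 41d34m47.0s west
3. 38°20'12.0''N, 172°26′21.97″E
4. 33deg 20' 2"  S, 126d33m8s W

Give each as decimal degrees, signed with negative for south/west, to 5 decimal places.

1. 58.28511, -148.17333
2. -74.26381, -41.57972
3. 38.33667, 172.43944
4. -33.33389, -126.55222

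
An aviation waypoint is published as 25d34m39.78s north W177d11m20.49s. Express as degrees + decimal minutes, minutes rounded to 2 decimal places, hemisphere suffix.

25° 34.66′ N, 177° 11.34′ W

Latitude: seconds/60 = 0.66300; minutes = 34 + 0.66300 = 34.6630
Lon: seconds/60 = 0.34150; minutes = 11 + 0.34150 = 11.3415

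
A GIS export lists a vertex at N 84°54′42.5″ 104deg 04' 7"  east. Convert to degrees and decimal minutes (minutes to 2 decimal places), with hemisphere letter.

84° 54.71′ N, 104° 4.12′ E

Lat: 54 + 42.5/60 = 54.7083′
λ: seconds/60 = 0.11667; minutes = 4 + 0.11667 = 4.1167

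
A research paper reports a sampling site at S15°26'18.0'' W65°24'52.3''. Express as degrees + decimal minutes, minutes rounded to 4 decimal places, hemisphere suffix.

φ: seconds/60 = 0.30000; minutes = 26 + 0.30000 = 26.300000
λ: seconds/60 = 0.87167; minutes = 24 + 0.87167 = 24.871667

15° 26.3000′ S, 65° 24.8717′ W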